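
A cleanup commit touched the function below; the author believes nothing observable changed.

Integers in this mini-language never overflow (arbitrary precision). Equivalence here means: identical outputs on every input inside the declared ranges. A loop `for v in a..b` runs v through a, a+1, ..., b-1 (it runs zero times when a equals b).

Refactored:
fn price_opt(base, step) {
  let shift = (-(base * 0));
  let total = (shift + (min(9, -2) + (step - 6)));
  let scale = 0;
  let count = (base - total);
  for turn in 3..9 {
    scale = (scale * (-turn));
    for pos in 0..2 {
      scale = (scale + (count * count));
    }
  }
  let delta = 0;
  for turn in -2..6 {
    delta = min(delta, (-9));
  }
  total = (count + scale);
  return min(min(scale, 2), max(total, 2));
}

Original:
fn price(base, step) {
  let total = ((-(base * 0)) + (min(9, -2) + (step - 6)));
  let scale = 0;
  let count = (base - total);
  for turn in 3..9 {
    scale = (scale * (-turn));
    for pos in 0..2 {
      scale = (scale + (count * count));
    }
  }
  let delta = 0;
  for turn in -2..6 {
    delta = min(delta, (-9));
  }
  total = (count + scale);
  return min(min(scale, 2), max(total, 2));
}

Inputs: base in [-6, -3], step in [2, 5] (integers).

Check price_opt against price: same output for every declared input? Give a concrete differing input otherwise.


The two versions differ — the changes include local variable names differ; also statement counts differ.
Spot check at base=-4, step=4 — price: total := -4 | scale := 0 | count := 0 | iter turn=3: | scale := 0 | iter pos=0: | scale := 0 | iter pos=1: | scale := 0 | iter turn=4: | scale := 0 | iter pos=0: | scale := 0 | iter pos=1: | scale := 0 | iter turn=5: | scale := 0 | iter pos=0: | scale := 0 | iter pos=1: | scale := 0 | iter turn=6: | scale := 0 | iter pos=0: | scale := 0 | iter pos=1: | scale := 0 | iter turn=7: | scale := 0 | iter pos=0: | scale := 0 | iter pos=1: | scale := 0 | iter turn=8: | scale := 0 | iter pos=0: | scale := 0 | iter pos=1: | scale := 0 | delta := 0 | iter turn=-2: | delta := -9 | iter turn=-1: | delta := -9 | iter turn=0: | delta := -9 | iter turn=1: | delta := -9 | iter turn=2: | delta := -9 | iter turn=3: | delta := -9 | iter turn=4: | delta := -9 | iter turn=5: | delta := -9 | total := 0 | result 0. price_opt: shift := 0 | total := -4 | scale := 0 | count := 0 | iter turn=3: | scale := 0 | iter pos=0: | scale := 0 | iter pos=1: | scale := 0 | iter turn=4: | scale := 0 | iter pos=0: | scale := 0 | iter pos=1: | scale := 0 | iter turn=5: | scale := 0 | iter pos=0: | scale := 0 | iter pos=1: | scale := 0 | iter turn=6: | scale := 0 | iter pos=0: | scale := 0 | iter pos=1: | scale := 0 | iter turn=7: | scale := 0 | iter pos=0: | scale := 0 | iter pos=1: | scale := 0 | iter turn=8: | scale := 0 | iter pos=0: | scale := 0 | iter pos=1: | scale := 0 | delta := 0 | iter turn=-2: | delta := -9 | iter turn=-1: | delta := -9 | iter turn=0: | delta := -9 | iter turn=1: | delta := -9 | iter turn=2: | delta := -9 | iter turn=3: | delta := -9 | iter turn=4: | delta := -9 | iter turn=5: | delta := -9 | total := 0 | result 0. Both give 0.
Sweeping the whole domain (16 inputs) finds no disagreement.
verdict: equivalent


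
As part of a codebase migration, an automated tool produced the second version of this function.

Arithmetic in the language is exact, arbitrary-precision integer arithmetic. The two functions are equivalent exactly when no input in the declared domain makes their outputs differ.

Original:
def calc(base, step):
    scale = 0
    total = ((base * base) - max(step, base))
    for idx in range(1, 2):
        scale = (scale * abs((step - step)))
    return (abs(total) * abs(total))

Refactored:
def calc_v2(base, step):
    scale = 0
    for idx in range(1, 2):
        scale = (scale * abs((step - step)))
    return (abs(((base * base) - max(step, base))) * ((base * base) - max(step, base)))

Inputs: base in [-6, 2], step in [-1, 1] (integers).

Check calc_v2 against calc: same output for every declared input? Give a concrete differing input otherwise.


Run the pair on base=0, step=1.
calc: scale := 0 | total := -1 | iter idx=1: | scale := 0 | result 1
calc_v2: scale := 0 | iter idx=1: | scale := 0 | result -1
1 against -1: the behavior changed.
verdict: not equivalent; witness: base=0, step=1


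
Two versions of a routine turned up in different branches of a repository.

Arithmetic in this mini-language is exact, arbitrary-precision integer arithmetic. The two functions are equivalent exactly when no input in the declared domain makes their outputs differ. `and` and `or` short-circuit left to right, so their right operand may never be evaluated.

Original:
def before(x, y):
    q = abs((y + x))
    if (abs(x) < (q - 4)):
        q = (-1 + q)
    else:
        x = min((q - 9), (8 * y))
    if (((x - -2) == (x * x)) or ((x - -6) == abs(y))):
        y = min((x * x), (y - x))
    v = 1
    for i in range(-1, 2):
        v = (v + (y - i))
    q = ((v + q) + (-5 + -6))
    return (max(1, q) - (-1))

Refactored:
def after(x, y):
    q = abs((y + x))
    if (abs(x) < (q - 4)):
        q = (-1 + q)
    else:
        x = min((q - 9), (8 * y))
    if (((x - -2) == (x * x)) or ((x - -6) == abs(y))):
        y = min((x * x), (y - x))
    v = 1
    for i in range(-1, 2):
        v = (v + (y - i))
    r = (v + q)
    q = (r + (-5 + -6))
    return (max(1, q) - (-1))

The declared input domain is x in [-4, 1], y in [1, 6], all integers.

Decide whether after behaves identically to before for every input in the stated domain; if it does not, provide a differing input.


Changes here: local variable names differ; also statement counts differ; the full 36-point sweep finds no disagreement.
verdict: equivalent


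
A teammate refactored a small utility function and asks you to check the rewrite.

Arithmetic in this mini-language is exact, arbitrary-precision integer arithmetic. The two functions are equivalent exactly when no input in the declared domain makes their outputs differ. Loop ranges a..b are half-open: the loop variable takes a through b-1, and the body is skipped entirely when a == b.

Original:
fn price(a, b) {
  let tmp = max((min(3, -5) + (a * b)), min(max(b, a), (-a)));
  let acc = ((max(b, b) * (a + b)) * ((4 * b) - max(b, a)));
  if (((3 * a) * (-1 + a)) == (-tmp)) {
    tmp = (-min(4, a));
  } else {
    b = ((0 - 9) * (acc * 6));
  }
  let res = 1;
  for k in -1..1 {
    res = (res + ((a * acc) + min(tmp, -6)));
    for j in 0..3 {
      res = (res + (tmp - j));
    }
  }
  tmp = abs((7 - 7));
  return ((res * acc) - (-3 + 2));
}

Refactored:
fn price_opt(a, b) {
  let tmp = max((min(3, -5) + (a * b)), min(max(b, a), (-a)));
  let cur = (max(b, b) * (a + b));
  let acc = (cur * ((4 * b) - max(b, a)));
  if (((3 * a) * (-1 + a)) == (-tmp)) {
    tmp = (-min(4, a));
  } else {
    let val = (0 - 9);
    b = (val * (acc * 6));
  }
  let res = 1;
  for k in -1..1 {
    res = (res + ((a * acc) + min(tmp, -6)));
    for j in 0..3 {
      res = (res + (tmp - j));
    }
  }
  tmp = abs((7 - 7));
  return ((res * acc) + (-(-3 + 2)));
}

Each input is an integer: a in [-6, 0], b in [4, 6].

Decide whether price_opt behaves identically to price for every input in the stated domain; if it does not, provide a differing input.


Differences: statement counts differ; local variable names differ; arithmetic usage differs — yet all 21 inputs agree.
verdict: equivalent


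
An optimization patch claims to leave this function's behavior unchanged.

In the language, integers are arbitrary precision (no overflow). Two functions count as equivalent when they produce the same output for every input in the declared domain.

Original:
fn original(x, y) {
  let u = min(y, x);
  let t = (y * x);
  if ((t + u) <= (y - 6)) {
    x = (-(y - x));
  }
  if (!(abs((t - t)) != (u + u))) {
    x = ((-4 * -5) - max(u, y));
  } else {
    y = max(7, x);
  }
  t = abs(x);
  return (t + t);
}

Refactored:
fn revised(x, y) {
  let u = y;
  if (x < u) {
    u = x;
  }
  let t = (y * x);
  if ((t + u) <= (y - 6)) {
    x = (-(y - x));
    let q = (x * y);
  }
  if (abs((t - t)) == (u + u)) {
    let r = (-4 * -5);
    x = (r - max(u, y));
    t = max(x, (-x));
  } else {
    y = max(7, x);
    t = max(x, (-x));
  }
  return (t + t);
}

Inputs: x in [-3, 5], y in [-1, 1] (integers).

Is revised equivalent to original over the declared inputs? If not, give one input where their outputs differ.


This is a faithful refactor — local variable names differ, and statement counts differ, and boolean connective usage differs, and comparison usage differs, and arithmetic usage differs, and min/max/abs usage differs, and branching structure differs, but the computed results match everywhere.
One worked example (x=3, y=-1) — original: u becomes -1; next t becomes -3; next ((t + u) <= (y - 6)) evaluates to false; next (!(abs((t - t)) != (u + u))) evaluates to false; next y becomes 7; next t becomes 3; next final value 6; revised: u becomes -1; next (x < u) evaluates to false; next t becomes -3; next ((t + u) <= (y - 6)) evaluates to false; next (abs((t - t)) == (u + u)) evaluates to false; next y becomes 7; next t becomes 3; next final value 6; agreement on 6.
Across all 27 domain points the two functions coincide.
verdict: equivalent


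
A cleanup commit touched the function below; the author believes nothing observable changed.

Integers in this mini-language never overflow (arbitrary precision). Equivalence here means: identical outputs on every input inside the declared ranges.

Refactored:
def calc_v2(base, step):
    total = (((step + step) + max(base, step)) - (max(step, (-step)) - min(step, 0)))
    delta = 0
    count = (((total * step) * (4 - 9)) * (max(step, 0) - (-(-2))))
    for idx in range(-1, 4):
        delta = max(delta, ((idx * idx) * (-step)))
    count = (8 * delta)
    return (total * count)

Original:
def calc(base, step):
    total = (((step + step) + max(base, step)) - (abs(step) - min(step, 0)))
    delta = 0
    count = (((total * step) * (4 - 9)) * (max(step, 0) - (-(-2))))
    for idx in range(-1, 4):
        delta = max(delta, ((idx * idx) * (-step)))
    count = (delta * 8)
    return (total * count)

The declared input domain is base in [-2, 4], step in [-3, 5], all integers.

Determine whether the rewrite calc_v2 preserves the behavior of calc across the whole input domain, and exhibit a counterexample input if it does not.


The two are interchangeable: min/max/abs usage differs, and every declared input agrees.
As a probe, take base=0, step=3: calc runs total=6, then delta=0, then count=-90, then (idx=-1), then delta=0, then (idx=0), then delta=0, then (idx=1), then delta=0, then (idx=2), then delta=0, then (idx=3), then delta=0, then count=0, then returns 0; calc_v2 runs total=6, then delta=0, then count=-90, then (idx=-1), then delta=0, then (idx=0), then delta=0, then (idx=1), then delta=0, then (idx=2), then delta=0, then (idx=3), then delta=0, then count=0, then returns 0; both end at 0.
Across all 63 domain points the two functions coincide.
verdict: equivalent


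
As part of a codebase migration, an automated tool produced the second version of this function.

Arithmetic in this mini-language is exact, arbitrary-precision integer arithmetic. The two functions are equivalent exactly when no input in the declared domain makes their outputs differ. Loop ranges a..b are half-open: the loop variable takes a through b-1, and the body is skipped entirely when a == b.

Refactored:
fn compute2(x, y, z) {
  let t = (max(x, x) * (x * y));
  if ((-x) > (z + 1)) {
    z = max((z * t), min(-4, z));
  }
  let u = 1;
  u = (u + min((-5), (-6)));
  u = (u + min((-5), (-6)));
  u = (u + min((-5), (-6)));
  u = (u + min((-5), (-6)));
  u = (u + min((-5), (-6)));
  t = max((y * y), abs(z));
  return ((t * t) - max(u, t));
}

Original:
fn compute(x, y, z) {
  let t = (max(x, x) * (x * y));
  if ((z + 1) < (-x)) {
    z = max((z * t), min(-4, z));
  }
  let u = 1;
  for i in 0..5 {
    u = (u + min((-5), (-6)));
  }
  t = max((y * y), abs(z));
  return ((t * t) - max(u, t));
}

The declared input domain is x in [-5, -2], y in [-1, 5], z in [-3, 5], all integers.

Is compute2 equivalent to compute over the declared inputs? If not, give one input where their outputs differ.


Side by side, the visible changes include: comparison usage differs, arithmetic usage differs, min/max/abs usage differs, constant usage differs, statement counts differ, local variable names differ, loop structure differs.
Tracing x=-3, y=2, z=2: compute: t=18, then ((z + 1) < (-x)) is false, then u=1, then (i=0), then u=-5, then (i=1), then u=-11, then (i=2), then u=-17, then (i=3), then u=-23, then (i=4), then u=-29, then t=4, then returns 12 | compute2: t=18, then ((-x) > (z + 1)) is false, then u=1, then u=-5, then u=-11, then u=-17, then u=-23, then u=-29, then t=4, then returns 12 — matching result 12.
Across all 252 domain points the two functions coincide.
verdict: equivalent


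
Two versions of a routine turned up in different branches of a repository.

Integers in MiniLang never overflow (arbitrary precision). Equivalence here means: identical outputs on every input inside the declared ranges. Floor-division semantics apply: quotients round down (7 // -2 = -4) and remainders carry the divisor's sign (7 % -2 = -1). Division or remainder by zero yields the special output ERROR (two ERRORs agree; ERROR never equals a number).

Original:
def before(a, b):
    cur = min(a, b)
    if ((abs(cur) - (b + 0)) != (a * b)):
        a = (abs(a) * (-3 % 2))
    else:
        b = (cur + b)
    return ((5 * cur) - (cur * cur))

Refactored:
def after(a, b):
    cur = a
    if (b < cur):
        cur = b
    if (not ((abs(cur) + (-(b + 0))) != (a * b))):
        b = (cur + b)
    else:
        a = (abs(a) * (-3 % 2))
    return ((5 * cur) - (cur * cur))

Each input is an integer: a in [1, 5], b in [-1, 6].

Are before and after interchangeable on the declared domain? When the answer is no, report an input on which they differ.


Behavior is preserved: although comparison usage differs; and min/max/abs usage differs; and statement counts differ; and arithmetic usage differs; and boolean connective usage differs; and branching structure differs, the outputs never diverge.
One worked example (a=5, b=0) — before: cur=0, then ((abs(cur) - (b + 0)) != (a * b)) is false, then b=0, then returns 0; after: cur=5, then (b < cur) is true, then cur=0, then (not ((abs(cur) + (-(b + 0))) != (a * b))) is true, then b=0, then returns 0; agreement on 0.
Across all 40 domain points the two functions coincide.
verdict: equivalent


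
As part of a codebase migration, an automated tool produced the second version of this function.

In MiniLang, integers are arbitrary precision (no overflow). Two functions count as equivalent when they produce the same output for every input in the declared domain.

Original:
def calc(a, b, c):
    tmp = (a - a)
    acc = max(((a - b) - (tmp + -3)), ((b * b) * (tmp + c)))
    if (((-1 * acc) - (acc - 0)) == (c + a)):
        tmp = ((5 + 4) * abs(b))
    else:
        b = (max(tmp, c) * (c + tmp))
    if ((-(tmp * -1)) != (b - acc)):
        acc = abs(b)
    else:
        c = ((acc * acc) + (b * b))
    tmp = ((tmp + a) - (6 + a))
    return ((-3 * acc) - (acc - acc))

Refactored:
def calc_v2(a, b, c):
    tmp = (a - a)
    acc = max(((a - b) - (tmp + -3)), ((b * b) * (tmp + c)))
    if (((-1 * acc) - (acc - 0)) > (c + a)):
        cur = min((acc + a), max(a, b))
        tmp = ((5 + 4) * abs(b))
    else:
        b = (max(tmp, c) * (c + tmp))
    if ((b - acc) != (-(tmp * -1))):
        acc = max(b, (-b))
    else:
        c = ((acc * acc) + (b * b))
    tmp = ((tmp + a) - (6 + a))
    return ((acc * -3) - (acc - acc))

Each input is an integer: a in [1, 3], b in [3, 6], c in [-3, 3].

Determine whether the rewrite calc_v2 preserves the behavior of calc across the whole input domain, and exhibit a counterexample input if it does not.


Not equivalent: a=1, b=3, c=-3 separates them (-9 vs 0).
calc: tmp becomes 0; next acc becomes 1; next (((-1 * acc) - (acc - 0)) == (c + a)) evaluates to true; next tmp becomes 27; next ((-(tmp * -1)) != (b - acc)) evaluates to true; next acc becomes 3; next tmp becomes 21; next final value -9
calc_v2: tmp becomes 0; next acc becomes 1; next (((-1 * acc) - (acc - 0)) > (c + a)) evaluates to false; next b becomes 0; next ((b - acc) != (-(tmp * -1))) evaluates to true; next acc becomes 0; next tmp becomes -6; next final value 0
verdict: not equivalent; witness: a=1, b=3, c=-3


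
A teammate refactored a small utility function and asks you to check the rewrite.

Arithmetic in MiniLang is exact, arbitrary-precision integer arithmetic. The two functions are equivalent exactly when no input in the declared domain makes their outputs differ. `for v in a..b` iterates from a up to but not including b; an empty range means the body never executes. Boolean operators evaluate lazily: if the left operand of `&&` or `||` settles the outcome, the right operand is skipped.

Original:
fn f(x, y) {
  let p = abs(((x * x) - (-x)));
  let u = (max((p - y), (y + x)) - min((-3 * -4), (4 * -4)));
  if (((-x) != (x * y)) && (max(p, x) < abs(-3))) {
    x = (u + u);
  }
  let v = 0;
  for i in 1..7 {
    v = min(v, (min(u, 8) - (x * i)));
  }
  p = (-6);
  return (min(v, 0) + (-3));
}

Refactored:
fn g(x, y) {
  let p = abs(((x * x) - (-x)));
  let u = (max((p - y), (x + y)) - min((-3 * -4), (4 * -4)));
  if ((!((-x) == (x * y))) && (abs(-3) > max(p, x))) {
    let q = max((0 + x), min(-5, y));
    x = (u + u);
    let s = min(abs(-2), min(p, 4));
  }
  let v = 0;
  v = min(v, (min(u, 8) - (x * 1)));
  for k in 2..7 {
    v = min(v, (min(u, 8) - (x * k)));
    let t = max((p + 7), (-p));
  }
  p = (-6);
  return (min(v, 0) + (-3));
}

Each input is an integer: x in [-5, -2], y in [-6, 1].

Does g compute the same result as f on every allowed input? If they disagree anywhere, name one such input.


Reading the diff, among the changes: boolean connective usage differs; loop structure differs; constant usage differs; comparison usage differs; statement counts differ; local variable names differ; arithmetic usage differs; min/max/abs usage differs.
As a probe, take x=-4, y=-5: f runs p=12, then u=33, then (((-x) != (x * y)) && (max(p, x) < abs(-3))) is false, then v=0, then (i=1), then v=0, then (i=2), then v=0, then (i=3), then v=0, then (i=4), then v=0, then (i=5), then v=0, then (i=6), then v=0, then p=-6, then returns -3; g runs p=12, then u=33, then ((!((-x) == (x * y))) && (abs(-3) > max(p, x))) is false, then v=0, then v=0, then (k=2), then v=0, then t=19, then (k=3), then v=0, then t=19, then (k=4), then v=0, then t=19, then (k=5), then v=0, then t=19, then (k=6), then v=0, then t=19, then p=-6, then returns -3; both end at -3.
Sweeping the whole domain (32 inputs) finds no disagreement.
verdict: equivalent


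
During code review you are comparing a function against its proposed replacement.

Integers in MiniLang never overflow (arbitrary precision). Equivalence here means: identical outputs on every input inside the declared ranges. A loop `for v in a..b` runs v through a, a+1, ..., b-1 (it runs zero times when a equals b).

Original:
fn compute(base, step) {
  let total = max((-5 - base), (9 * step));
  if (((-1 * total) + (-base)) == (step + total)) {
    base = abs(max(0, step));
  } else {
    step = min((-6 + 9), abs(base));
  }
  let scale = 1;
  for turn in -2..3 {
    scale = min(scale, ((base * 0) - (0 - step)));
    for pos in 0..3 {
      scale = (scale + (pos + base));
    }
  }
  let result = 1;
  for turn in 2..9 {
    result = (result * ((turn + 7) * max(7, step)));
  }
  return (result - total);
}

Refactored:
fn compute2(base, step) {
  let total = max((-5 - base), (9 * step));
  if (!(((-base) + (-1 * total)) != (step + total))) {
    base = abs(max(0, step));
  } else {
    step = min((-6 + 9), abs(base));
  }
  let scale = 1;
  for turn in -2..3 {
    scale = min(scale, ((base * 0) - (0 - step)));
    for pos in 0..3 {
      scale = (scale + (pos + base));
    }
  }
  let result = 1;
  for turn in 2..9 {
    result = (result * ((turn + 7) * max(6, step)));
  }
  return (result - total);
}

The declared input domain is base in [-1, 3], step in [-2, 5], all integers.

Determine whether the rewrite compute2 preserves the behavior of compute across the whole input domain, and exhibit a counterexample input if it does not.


The rewrite breaks on base=-1, step=-2, where the results are 26709475993204 and 9078996326404.
compute: total := -4 | (((-1 * total) + (-base)) == (step + total)): false | step := 1 | scale := 1 | iter turn=-2: | scale := 1 | iter pos=0: | scale := 0 | iter pos=1: | scale := 0 | iter pos=2: | scale := 1 | iter turn=-1: | scale := 1 | iter pos=0: | scale := 0 | iter pos=1: | scale := 0 | iter pos=2: | scale := 1 | iter turn=0: | scale := 1 | iter pos=0: | scale := 0 | iter pos=1: | scale := 0 | iter pos=2: | scale := 1 | iter turn=1: | scale := 1 | iter pos=0: | scale := 0 | iter pos=1: | scale := 0 | iter pos=2: | scale := 1 | iter turn=2: | scale := 1 | iter pos=0: | scale := 0 | iter pos=1: | scale := 0 | iter pos=2: | scale := 1 | result := 1 | iter turn=2: | result := 63 | iter turn=3: | result := 4410 | iter turn=4: | result := 339570 | iter turn=5: | result := 28523880 | iter turn=6: | result := 2595673080 | iter turn=7: | result := 254375961840 | iter turn=8: | result := 26709475993200 | result 26709475993204
compute2: total := -4 | (!(((-base) + (-1 * total)) != (step + total))): false | step := 1 | scale := 1 | iter turn=-2: | scale := 1 | iter pos=0: | scale := 0 | iter pos=1: | scale := 0 | iter pos=2: | scale := 1 | iter turn=-1: | scale := 1 | iter pos=0: | scale := 0 | iter pos=1: | scale := 0 | iter pos=2: | scale := 1 | iter turn=0: | scale := 1 | iter pos=0: | scale := 0 | iter pos=1: | scale := 0 | iter pos=2: | scale := 1 | iter turn=1: | scale := 1 | iter pos=0: | scale := 0 | iter pos=1: | scale := 0 | iter pos=2: | scale := 1 | iter turn=2: | scale := 1 | iter pos=0: | scale := 0 | iter pos=1: | scale := 0 | iter pos=2: | scale := 1 | result := 1 | iter turn=2: | result := 54 | iter turn=3: | result := 3240 | iter turn=4: | result := 213840 | iter turn=5: | result := 15396480 | iter turn=6: | result := 1200925440 | iter turn=7: | result := 100877736960 | iter turn=8: | result := 9078996326400 | result 9078996326404
verdict: not equivalent; witness: base=-1, step=-2


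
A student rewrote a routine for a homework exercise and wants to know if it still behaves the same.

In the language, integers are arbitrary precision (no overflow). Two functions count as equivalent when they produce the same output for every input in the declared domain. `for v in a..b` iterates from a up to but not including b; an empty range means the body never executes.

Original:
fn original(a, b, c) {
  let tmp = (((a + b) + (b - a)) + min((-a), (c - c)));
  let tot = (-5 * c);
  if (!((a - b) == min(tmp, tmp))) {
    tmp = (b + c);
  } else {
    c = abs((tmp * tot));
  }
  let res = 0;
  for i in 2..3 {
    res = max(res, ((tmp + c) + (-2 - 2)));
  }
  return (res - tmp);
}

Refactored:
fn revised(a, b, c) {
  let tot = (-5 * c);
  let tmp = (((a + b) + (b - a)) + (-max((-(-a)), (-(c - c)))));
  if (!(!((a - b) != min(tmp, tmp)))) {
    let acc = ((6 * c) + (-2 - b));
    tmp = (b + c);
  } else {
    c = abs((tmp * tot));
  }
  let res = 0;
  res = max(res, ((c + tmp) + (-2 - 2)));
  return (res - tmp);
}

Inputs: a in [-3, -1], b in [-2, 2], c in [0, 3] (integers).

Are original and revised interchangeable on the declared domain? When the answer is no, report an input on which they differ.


The two versions differ — the changes include constant usage differs, arithmetic usage differs, comparison usage differs, loop structure differs, local variable names differ, min/max/abs usage differs, boolean connective usage differs.
Tracing a=-1, b=2, c=0: original: tmp=4, then tot=0, then (!((a - b) == min(tmp, tmp))) is true, then tmp=2, then res=0, then (i=2), then res=0, then returns -2 | revised: tot=0, then tmp=4, then (!(!((a - b) != min(tmp, tmp)))) is true, then acc=-4, then tmp=2, then res=0, then res=0, then returns -2 — matching result -2.
Sweeping the whole domain (60 inputs) finds no disagreement.
verdict: equivalent


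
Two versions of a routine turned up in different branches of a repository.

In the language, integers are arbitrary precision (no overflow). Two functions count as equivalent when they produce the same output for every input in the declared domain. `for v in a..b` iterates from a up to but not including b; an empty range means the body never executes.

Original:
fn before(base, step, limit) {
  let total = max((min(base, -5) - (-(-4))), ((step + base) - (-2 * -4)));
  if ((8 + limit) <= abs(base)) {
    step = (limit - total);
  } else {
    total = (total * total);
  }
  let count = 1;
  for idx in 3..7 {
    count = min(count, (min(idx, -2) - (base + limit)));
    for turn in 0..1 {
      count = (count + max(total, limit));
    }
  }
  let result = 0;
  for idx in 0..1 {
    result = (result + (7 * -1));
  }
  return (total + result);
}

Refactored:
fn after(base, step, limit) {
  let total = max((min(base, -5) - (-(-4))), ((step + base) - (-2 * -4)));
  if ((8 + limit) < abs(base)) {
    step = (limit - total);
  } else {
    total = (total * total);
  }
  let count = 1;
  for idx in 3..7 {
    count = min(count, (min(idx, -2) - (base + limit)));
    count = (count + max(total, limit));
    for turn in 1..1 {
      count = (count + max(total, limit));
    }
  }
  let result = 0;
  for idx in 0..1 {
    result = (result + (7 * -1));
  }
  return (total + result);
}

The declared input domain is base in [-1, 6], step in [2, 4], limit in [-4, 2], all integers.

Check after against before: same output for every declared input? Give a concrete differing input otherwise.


Evaluate both at base=4, step=2, limit=-4.
before: total = -2; ((8 + limit) <= abs(base)) -> true; step = -2; count = 1; [idx=3]; count = -2; [turn=0]; count = -4; [idx=4]; count = -4; [turn=0]; count = -6; [idx=5]; count = -6; [turn=0]; count = -8; [idx=6]; count = -8; [turn=0]; count = -10; result = 0; [idx=0]; result = -7; return -9
after: total = -2; ((8 + limit) < abs(base)) -> false; total = 4; count = 1; [idx=3]; count = -2; count = 2; the turn loop: no iterations; [idx=4]; count = -2; count = 2; the turn loop: no iterations; [idx=5]; count = -2; count = 2; the turn loop: no iterations; [idx=6]; count = -2; count = 2; the turn loop: no iterations; result = 0; [idx=0]; result = -7; return -3
-9 != -3, so the rewrite changes behavior.
verdict: not equivalent; witness: base=4, step=2, limit=-4


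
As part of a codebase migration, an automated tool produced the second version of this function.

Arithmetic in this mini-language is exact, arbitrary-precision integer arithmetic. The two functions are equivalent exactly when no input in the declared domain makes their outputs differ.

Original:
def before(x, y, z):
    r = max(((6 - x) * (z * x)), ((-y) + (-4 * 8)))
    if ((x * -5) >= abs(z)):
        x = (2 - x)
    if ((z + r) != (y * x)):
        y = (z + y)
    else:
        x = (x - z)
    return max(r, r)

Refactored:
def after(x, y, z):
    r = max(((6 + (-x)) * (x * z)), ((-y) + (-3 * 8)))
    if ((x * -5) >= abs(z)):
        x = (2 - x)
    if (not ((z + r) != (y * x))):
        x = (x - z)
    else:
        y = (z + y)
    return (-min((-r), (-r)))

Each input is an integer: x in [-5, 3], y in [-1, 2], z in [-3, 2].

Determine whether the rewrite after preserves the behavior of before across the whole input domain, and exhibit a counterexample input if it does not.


Not equivalent: x=-5, y=-1, z=1 separates them (-31 vs -23).
before: r := -31 | ((x * -5) >= abs(z)): true | x := 7 | ((z + r) != (y * x)): true | y := 0 | result -31
after: r := -23 | ((x * -5) >= abs(z)): true | x := 7 | (not ((z + r) != (y * x))): false | y := 0 | result -23
verdict: not equivalent; witness: x=-5, y=-1, z=1


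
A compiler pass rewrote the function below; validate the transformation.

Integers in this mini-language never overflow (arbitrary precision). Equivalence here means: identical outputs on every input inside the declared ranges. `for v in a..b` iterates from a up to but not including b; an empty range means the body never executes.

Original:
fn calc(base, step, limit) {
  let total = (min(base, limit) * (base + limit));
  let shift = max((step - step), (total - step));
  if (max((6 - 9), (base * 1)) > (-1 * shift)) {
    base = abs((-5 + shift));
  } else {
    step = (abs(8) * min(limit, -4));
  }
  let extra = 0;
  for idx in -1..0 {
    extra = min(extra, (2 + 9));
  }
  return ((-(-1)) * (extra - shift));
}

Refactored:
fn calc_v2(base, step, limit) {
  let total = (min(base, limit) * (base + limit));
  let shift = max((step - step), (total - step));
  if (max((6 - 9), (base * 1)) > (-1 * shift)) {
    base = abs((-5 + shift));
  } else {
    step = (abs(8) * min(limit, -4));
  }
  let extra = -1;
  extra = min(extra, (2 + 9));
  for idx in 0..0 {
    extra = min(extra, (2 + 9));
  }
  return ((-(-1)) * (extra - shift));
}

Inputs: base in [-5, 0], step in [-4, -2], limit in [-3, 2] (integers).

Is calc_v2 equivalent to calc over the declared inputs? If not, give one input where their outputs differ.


These are not equivalent — on base=-5, step=-4, limit=-3 the outputs split (-44 vs -45).
calc: total := 40 | shift := 44 | (max((6 - 9), (base * 1)) > (-1 * shift)): true | base := 39 | extra := 0 | iter idx=-1: | extra := 0 | result -44
calc_v2: total := 40 | shift := 44 | (max((6 - 9), (base * 1)) > (-1 * shift)): true | base := 39 | extra := -1 | extra := -1 | loop over idx: empty range | result -45
verdict: not equivalent; witness: base=-5, step=-4, limit=-3


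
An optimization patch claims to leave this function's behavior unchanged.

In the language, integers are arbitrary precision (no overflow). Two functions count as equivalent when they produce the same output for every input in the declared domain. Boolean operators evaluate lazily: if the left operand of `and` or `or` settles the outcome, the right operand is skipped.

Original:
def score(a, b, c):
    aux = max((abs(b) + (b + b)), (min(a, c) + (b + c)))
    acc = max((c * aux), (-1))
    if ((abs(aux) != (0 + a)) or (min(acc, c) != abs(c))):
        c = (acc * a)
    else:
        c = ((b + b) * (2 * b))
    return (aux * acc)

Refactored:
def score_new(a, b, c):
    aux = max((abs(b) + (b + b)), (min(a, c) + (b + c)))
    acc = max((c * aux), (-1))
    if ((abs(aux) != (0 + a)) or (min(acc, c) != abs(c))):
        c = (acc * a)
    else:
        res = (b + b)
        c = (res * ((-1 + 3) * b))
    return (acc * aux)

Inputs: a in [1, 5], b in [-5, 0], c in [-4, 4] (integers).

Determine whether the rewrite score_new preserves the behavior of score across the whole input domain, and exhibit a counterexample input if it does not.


Differences: arithmetic usage differs, constant usage differs, statement counts differ, local variable names differ — yet all 270 inputs agree.
verdict: equivalent


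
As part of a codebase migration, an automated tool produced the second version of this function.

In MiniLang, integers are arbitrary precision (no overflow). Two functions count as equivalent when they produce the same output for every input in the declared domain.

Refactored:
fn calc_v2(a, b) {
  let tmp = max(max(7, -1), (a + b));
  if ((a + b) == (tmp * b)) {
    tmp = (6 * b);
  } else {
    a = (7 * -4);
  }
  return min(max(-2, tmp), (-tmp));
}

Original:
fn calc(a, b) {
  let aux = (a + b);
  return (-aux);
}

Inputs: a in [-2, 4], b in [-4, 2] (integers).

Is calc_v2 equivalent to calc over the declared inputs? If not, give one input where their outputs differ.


Try a=-2, b=-4.
calc: aux=-6, then returns 6
calc_v2: tmp=7, then ((a + b) == (tmp * b)) is false, then a=-28, then returns -7
6 and -7 differ, so these are not the same function on this domain.
verdict: not equivalent; witness: a=-2, b=-4


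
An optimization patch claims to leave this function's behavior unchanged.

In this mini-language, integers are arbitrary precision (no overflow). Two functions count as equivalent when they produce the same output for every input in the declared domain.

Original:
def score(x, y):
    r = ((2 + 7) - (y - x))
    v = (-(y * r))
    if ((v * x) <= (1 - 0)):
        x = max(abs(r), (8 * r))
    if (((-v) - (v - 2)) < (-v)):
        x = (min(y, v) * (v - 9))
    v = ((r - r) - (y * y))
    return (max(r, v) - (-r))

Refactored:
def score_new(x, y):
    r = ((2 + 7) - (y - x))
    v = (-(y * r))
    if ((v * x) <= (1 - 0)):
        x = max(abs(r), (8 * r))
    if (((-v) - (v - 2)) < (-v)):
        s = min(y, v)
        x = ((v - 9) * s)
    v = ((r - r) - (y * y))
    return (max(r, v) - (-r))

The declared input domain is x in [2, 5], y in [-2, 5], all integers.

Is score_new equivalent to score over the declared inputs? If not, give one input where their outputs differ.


Differences: local variable names differ; also statement counts differ — yet all 32 inputs agree.
verdict: equivalent


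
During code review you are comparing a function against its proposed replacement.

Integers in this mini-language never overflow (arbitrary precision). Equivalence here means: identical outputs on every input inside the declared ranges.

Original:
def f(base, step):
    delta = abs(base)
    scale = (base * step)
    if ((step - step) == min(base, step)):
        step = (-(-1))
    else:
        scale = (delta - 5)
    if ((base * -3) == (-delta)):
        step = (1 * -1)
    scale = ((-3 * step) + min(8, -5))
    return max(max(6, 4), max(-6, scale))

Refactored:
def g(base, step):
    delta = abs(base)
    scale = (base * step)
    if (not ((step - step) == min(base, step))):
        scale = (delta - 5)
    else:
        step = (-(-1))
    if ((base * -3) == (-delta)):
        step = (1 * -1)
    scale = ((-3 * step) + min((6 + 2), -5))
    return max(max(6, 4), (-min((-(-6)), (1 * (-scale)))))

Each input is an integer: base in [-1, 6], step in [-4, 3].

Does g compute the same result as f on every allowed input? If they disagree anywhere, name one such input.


Comparing the listings, the differences include: min/max/abs usage differs; boolean connective usage differs; arithmetic usage differs; constant usage differs.
Spot check at base=1, step=1 — f: delta = 1; scale = 1; ((step - step) == min(base, step)) -> false; scale = -4; ((base * -3) == (-delta)) -> false; scale = -8; return 6. g: delta = 1; scale = 1; (not ((step - step) == min(base, step))) -> true; scale = -4; ((base * -3) == (-delta)) -> false; scale = -8; return 6. Both give 6.
Checked all 64 inputs in the declared domain: the outputs agree on every one.
verdict: equivalent


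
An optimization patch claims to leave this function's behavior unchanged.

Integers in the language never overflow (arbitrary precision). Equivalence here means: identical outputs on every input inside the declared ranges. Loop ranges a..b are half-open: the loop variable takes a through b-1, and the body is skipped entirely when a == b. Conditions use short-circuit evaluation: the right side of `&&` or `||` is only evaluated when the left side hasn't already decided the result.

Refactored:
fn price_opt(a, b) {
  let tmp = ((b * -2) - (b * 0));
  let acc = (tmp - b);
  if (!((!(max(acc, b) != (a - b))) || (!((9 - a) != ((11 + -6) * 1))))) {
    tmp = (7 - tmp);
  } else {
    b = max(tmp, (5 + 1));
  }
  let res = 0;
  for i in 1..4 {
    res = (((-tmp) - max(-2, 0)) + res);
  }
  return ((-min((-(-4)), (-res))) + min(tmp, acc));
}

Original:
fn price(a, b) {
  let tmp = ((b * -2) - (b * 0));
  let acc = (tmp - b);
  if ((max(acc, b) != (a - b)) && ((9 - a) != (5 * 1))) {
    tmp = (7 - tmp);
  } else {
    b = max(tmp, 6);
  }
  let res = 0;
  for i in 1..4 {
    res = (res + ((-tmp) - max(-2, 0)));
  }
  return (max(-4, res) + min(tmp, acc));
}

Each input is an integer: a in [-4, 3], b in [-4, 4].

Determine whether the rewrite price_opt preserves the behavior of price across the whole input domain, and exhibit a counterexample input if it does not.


Reading the diff, among the changes: min/max/abs usage differs, constant usage differs, arithmetic usage differs, boolean connective usage differs.
Spot check at a=-4, b=-2 — price: tmp becomes 4; next acc becomes 6; next ((max(acc, b) != (a - b)) && ((9 - a) != (5 * 1))) evaluates to true; next tmp becomes 3; next res becomes 0; next at i=1:; next res becomes -3; next at i=2:; next res becomes -6; next at i=3:; next res becomes -9; next final value -1. price_opt: tmp becomes 4; next acc becomes 6; next (!((!(max(acc, b) != (a - b))) || (!((9 - a) != ((11 + -6) * 1))))) evaluates to true; next tmp becomes 3; next res becomes 0; next at i=1:; next res becomes -3; next at i=2:; next res becomes -6; next at i=3:; next res becomes -9; next final value -1. Both give -1.
Checked all 72 inputs in the declared domain: the outputs agree on every one.
verdict: equivalent


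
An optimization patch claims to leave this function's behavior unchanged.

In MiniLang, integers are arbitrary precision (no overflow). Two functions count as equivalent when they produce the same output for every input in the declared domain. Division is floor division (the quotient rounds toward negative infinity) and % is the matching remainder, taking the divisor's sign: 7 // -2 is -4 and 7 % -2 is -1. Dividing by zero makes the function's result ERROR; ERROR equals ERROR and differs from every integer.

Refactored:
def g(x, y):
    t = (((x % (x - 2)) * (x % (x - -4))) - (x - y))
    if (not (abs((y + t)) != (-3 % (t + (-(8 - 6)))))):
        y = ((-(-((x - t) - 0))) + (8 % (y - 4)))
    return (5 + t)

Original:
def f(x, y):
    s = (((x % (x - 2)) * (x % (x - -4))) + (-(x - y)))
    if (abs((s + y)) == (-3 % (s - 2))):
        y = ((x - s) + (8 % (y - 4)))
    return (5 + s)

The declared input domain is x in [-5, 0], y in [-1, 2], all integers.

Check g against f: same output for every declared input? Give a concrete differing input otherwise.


Reading the diff, among the changes: local variable names differ; and arithmetic usage differs; and boolean connective usage differs; and constant usage differs; and comparison usage differs.
One worked example (x=-3, y=2) — f: s = 5; (abs((s + y)) == (-3 % (s - 2))) -> false; return 10; g: t = 5; (not (abs((y + t)) != (-3 % (t + (-(8 - 6)))))) -> false; return 10; agreement on 10.
An exhaustive pass over the 24 declared inputs shows identical outputs.
verdict: equivalent


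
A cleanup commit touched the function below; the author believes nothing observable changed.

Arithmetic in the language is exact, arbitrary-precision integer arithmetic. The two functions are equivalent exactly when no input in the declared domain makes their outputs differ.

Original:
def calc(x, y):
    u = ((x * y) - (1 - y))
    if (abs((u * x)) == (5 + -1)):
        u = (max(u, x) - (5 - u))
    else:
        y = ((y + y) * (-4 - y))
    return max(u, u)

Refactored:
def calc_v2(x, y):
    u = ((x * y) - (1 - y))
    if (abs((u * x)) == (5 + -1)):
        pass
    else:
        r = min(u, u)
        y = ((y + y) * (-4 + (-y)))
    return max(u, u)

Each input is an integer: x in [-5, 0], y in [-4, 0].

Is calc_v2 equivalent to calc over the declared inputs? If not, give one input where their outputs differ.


On input x=-4, y=0, calc returns -7 while calc_v2 returns -1.
verdict: not equivalent; witness: x=-4, y=0


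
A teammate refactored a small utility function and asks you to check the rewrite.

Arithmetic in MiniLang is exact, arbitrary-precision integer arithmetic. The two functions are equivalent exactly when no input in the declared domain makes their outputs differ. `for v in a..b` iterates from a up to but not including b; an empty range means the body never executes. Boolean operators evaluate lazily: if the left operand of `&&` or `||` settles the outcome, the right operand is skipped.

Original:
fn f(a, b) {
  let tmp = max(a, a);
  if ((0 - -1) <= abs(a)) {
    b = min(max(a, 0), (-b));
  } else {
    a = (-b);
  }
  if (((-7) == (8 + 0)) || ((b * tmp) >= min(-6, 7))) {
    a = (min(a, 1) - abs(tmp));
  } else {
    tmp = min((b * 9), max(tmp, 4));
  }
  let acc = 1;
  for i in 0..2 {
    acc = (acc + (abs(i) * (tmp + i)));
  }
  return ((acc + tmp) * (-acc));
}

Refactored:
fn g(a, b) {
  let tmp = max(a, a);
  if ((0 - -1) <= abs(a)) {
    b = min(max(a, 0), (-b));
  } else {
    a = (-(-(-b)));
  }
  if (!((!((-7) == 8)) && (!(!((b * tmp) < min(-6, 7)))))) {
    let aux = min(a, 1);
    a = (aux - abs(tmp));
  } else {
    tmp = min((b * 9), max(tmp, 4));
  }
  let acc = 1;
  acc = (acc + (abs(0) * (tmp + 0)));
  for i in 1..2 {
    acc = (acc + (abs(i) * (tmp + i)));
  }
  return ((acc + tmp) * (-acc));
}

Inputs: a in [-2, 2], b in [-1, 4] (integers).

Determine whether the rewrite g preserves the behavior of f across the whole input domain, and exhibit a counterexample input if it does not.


Side by side, the visible changes include: comparison usage differs, boolean connective usage differs, loop structure differs, min/max/abs usage differs, statement counts differ, local variable names differ, arithmetic usage differs, constant usage differs.
Spot check at a=1, b=0 — f: tmp=1, then ((0 - -1) <= abs(a)) is true, then b=0, then (((-7) == (8 + 0)) || ((b * tmp) >= min(-6, 7))) is true, then a=0, then acc=1, then (i=0), then acc=1, then (i=1), then acc=3, then returns -12. g: tmp=1, then ((0 - -1) <= abs(a)) is true, then b=0, then (!((!((-7) == 8)) && (!(!((b * tmp) < min(-6, 7)))))) is true, then aux=1, then a=0, then acc=1, then acc=1, then (i=1), then acc=3, then returns -12. Both give -12.
An exhaustive pass over the 30 declared inputs shows identical outputs.
verdict: equivalent
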